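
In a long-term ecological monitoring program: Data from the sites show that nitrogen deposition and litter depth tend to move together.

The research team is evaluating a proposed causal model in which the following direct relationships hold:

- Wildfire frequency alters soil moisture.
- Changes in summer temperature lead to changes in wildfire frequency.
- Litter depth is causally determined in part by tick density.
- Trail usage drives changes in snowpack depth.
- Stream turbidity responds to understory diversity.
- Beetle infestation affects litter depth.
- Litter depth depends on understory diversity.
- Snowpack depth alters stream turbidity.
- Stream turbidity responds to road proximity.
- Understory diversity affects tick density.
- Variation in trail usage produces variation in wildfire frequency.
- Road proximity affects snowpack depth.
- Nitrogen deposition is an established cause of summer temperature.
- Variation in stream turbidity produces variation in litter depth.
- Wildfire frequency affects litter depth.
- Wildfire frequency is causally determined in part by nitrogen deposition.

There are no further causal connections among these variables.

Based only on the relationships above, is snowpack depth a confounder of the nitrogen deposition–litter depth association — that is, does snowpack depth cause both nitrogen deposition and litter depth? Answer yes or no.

no

Snowpack depth has no stated causal path to nitrogen deposition. A confounder must cause both variables, so snowpack depth does not qualify.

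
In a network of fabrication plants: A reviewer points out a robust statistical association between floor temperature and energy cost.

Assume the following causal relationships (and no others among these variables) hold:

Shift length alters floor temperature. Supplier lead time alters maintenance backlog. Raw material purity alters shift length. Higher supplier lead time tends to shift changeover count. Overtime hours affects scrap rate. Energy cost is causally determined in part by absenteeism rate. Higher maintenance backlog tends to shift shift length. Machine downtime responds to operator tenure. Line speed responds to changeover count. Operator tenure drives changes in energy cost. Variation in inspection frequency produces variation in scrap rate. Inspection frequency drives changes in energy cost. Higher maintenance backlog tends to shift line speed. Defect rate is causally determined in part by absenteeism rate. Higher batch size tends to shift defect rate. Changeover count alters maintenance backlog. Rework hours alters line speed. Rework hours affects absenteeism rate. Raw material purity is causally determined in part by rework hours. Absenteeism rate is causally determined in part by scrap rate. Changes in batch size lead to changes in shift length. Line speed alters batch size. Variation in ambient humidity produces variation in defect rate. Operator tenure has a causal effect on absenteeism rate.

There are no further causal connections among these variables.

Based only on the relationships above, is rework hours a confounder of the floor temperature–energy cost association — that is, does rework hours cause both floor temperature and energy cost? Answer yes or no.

Rework hours has a causal path to floor temperature (rework hours → raw material purity → shift length → floor temperature) and to energy cost (rework hours → absenteeism rate → energy cost), so it is a common cause of both — a confounder.

yes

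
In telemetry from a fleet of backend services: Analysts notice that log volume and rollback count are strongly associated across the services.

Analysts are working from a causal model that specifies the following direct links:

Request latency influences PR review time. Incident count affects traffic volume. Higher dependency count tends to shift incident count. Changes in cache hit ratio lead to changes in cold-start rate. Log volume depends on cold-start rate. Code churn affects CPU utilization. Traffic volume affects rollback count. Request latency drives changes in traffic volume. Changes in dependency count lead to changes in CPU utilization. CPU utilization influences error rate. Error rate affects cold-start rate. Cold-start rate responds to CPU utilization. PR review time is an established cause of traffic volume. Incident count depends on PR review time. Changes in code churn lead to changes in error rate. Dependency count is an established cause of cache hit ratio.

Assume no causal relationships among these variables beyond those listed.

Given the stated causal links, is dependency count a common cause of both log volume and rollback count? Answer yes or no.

yes

Dependency count has a causal path to log volume (dependency count → cache hit ratio → cold-start rate → log volume) and to rollback count (dependency count → incident count → traffic volume → rollback count), so it is a common cause of both — a confounder.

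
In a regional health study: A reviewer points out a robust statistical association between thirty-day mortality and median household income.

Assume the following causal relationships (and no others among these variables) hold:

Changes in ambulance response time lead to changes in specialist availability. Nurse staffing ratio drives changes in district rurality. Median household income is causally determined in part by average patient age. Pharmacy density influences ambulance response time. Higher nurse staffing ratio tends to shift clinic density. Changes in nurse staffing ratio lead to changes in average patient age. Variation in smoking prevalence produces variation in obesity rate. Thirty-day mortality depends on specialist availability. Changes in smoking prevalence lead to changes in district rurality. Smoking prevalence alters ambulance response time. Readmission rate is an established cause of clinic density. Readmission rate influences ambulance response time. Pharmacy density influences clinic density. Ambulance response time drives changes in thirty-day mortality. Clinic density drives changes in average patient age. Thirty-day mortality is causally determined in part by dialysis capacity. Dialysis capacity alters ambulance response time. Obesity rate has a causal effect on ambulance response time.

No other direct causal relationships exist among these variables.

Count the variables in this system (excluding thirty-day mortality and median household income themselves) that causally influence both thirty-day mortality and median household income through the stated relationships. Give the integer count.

2

The common causes are: pharmacy density (to thirty-day mortality via pharmacy density → ambulance response time → thirty-day mortality; to median household income via pharmacy density → clinic density → average patient age → median household income); readmission rate (to thirty-day mortality via readmission rate → ambulance response time → thirty-day mortality; to median household income via readmission rate → clinic density → average patient age → median household income).
Every other variable lacks a causal path to at least one of thirty-day mortality and median household income.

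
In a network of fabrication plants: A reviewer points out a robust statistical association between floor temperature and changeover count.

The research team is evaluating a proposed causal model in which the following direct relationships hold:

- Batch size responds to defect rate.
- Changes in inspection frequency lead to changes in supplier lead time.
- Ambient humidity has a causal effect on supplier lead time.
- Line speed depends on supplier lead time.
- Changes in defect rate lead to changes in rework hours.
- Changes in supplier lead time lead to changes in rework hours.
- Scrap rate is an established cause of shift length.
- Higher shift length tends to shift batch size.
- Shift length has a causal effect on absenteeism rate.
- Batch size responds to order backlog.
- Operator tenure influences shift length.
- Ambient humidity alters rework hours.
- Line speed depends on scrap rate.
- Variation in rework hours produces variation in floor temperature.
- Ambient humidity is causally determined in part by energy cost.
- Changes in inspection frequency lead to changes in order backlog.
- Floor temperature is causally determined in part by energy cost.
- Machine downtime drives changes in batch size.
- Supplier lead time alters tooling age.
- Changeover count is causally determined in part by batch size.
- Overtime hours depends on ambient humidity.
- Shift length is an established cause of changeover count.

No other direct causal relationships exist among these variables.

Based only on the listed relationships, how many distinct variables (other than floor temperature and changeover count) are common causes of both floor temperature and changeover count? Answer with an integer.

The common causes are: defect rate (to floor temperature via defect rate → rework hours → floor temperature; to changeover count via defect rate → batch size → changeover count); inspection frequency (to floor temperature via inspection frequency → supplier lead time → rework hours → floor temperature; to changeover count via inspection frequency → order backlog → batch size → changeover count).
Every other variable lacks a causal path to at least one of floor temperature and changeover count.

2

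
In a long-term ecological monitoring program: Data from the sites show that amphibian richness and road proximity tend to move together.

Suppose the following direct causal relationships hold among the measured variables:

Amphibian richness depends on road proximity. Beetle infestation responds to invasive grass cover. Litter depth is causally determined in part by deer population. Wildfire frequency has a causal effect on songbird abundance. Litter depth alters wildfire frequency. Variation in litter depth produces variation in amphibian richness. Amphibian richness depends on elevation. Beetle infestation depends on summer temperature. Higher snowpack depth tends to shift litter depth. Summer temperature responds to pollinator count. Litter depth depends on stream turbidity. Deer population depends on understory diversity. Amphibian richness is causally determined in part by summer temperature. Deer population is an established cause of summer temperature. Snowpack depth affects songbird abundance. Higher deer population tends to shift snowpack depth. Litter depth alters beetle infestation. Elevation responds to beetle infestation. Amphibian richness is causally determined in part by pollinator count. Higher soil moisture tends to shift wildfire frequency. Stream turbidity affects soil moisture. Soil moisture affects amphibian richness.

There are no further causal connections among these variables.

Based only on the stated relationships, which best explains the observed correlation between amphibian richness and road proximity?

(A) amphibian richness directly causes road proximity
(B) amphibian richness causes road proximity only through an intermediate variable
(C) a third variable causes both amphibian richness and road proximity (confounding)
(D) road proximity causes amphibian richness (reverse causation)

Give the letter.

D

The stated link runs road proximity → amphibian richness; amphibian richness has no causal path to road proximity. No variable causes both, so confounding is ruled out. The correlation reflects reverse causation.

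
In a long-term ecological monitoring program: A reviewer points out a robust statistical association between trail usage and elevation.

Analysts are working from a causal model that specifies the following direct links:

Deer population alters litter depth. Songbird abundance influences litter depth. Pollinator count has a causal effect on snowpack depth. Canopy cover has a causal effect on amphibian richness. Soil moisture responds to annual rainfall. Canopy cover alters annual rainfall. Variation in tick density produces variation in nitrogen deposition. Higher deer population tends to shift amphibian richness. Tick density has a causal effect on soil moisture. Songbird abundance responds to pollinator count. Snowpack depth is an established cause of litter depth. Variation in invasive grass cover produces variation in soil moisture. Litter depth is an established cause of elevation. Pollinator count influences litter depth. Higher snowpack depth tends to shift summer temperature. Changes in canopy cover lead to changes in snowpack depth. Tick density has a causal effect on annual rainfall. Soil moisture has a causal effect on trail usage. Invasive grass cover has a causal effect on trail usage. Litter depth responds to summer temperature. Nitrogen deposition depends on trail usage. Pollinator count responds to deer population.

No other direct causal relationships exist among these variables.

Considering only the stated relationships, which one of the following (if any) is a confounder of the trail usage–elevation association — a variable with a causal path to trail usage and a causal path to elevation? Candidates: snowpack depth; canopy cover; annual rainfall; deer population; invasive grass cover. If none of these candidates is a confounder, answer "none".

Canopy cover causes trail usage (canopy cover → annual rainfall → soil moisture → trail usage) and also causes elevation (canopy cover → snowpack depth → litter depth → elevation); it is a common cause of both.
Each of the other candidates lacks a causal path to at least one of trail usage and elevation, so they do not confound the relationship.

canopy cover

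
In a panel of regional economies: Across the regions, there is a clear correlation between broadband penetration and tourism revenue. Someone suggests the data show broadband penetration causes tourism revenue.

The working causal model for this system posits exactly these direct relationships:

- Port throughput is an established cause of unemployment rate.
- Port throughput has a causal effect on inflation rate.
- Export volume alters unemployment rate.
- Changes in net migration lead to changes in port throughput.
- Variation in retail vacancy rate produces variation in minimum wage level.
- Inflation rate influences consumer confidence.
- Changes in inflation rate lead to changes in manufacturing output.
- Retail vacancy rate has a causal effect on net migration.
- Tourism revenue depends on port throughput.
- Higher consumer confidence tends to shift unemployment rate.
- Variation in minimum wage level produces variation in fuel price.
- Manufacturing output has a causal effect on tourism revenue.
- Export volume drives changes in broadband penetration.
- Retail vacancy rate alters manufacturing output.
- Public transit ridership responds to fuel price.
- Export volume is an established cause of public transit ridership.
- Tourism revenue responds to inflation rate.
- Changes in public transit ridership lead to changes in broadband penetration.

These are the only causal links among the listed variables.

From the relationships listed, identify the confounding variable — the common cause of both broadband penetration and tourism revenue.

Retail vacancy rate has a causal path to broadband penetration (retail vacancy rate → minimum wage level → fuel price → public transit ridership → broadband penetration) and a separate causal path to tourism revenue (retail vacancy rate → manufacturing output → tourism revenue), so it is a common cause of both.
No stated relationship gives broadband penetration a causal route to tourism revenue, so the correlation is explained by the shared upstream cause rather than a direct effect.

retail vacancy rate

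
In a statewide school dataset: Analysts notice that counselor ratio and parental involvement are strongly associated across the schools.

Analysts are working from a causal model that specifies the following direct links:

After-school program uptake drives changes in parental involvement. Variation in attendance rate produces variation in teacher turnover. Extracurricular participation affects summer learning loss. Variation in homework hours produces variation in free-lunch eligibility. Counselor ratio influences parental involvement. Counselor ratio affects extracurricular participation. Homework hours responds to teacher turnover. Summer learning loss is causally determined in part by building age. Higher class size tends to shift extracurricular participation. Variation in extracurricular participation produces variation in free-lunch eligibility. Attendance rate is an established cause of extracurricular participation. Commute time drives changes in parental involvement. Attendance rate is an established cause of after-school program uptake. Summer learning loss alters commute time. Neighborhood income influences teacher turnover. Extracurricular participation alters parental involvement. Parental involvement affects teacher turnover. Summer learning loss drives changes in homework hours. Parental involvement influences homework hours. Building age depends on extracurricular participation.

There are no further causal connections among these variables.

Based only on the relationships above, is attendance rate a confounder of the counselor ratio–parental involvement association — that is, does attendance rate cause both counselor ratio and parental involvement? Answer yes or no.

no

Attendance rate has no stated causal path to counselor ratio. A confounder must cause both variables, so attendance rate does not qualify.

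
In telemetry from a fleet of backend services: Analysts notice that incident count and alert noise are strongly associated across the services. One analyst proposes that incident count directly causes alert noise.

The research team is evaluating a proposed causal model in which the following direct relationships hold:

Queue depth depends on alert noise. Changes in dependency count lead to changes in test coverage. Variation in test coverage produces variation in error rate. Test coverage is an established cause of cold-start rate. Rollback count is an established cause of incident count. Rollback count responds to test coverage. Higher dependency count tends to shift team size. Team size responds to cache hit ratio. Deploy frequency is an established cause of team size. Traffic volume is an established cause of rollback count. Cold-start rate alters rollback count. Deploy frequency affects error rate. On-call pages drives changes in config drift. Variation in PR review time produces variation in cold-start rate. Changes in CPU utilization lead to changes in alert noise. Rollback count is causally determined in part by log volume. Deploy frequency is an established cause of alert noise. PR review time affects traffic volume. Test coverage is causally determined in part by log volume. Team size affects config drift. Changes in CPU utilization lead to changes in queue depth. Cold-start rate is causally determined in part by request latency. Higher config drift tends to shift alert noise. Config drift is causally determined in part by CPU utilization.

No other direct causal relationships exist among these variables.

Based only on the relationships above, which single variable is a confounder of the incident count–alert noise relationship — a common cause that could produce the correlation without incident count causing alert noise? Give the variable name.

dependency count

Dependency count has a causal path to incident count (dependency count → test coverage → rollback count → incident count) and a separate causal path to alert noise (dependency count → team size → config drift → alert noise), so it is a common cause of both.
No stated relationship gives incident count a causal route to alert noise, so the correlation is explained by the shared upstream cause rather than a direct effect.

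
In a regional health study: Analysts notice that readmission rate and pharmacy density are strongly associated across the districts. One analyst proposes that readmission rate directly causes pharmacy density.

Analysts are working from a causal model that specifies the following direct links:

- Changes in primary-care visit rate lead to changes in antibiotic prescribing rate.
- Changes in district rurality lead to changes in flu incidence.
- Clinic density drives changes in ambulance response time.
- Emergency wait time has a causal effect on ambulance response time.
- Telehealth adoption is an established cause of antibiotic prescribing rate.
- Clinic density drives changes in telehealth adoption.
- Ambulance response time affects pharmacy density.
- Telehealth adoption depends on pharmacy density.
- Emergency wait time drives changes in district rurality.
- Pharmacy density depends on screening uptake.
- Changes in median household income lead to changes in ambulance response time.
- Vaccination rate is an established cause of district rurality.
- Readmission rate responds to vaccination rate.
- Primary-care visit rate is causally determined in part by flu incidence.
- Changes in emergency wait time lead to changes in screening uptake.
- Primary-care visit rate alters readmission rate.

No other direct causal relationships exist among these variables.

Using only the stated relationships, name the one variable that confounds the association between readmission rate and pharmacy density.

Emergency wait time has a causal path to readmission rate (emergency wait time → district rurality → flu incidence → primary-care visit rate → readmission rate) and a separate causal path to pharmacy density (emergency wait time → screening uptake → pharmacy density), so it is a common cause of both.
No stated relationship gives readmission rate a causal route to pharmacy density, so the correlation is explained by the shared upstream cause rather than a direct effect.

emergency wait time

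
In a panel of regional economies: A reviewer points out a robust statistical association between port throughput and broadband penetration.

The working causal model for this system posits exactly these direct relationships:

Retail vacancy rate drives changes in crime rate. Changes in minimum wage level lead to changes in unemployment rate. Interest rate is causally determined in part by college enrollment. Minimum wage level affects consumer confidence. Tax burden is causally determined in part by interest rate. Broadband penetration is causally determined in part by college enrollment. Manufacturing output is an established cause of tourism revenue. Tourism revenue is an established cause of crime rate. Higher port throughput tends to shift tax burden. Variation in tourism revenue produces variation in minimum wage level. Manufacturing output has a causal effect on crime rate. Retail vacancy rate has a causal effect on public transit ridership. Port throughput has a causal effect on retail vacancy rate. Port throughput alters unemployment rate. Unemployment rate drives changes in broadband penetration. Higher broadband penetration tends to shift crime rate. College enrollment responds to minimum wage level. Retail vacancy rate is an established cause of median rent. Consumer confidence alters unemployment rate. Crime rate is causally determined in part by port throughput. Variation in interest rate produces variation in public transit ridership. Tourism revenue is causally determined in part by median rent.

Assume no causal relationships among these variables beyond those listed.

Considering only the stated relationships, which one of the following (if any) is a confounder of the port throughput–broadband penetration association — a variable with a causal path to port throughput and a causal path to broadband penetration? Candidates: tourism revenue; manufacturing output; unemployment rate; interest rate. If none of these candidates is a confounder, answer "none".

none

None of the listed candidates has causal paths to both port throughput and broadband penetration in the stated relationships, so none is a common cause.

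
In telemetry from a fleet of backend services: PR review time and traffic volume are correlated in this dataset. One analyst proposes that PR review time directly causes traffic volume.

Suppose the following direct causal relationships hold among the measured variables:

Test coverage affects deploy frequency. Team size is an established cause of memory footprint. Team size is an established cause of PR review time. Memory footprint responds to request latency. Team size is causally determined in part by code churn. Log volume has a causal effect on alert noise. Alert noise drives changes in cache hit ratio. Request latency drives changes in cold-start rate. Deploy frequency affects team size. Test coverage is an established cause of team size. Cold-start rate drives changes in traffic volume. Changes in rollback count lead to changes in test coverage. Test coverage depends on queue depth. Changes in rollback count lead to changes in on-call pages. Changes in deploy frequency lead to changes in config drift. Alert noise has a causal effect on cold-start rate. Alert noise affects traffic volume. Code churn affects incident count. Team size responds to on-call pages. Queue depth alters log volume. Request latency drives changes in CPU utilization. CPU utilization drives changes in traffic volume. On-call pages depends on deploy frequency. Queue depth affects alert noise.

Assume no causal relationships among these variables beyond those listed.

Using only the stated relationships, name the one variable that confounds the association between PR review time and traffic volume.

Queue depth has a causal path to PR review time (queue depth → test coverage → team size → PR review time) and a separate causal path to traffic volume (queue depth → alert noise → traffic volume), so it is a common cause of both.
No stated relationship gives PR review time a causal route to traffic volume, so the correlation is explained by the shared upstream cause rather than a direct effect.

queue depth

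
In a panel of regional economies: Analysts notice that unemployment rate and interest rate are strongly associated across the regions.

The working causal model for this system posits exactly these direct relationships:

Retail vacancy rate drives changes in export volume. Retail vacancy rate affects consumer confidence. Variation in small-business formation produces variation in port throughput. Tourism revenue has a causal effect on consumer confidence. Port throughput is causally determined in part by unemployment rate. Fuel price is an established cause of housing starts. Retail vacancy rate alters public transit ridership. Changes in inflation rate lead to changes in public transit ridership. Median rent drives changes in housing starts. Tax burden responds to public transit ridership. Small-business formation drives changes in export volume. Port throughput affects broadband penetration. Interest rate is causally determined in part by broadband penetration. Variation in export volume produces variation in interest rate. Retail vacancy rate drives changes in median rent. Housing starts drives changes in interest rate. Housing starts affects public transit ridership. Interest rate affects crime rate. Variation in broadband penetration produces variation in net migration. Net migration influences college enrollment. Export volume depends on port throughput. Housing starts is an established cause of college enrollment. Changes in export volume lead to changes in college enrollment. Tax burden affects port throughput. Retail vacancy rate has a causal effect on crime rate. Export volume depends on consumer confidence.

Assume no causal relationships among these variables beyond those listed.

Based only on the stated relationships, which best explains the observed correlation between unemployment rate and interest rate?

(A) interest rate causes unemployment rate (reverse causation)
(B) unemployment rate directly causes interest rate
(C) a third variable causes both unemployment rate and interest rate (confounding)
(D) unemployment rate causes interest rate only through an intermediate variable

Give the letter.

Unemployment rate reaches interest rate through unemployment rate → port throughput → export volume → interest rate — an indirect causal chain with no direct unemployment rate → interest rate link. No variable causes both unemployment rate and interest rate, so confounding is ruled out; the effect is mediated.

D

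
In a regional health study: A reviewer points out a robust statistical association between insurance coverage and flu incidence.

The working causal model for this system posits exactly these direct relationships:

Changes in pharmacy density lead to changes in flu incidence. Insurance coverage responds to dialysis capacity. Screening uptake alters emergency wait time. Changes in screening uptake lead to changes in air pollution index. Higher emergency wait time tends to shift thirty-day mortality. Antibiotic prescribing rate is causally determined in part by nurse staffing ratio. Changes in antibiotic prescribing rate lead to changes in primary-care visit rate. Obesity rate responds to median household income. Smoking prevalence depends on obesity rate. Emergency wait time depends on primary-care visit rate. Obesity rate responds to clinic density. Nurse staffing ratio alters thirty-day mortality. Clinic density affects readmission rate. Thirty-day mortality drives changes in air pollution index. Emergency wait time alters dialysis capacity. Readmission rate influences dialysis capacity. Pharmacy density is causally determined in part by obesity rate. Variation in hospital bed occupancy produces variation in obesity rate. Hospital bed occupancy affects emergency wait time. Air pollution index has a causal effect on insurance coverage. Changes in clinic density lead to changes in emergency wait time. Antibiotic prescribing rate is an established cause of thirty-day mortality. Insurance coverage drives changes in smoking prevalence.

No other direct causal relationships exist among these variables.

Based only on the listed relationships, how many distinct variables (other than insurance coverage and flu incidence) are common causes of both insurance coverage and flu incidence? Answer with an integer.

The common causes are: clinic density (to insurance coverage via clinic density → readmission rate → dialysis capacity → insurance coverage; to flu incidence via clinic density → obesity rate → pharmacy density → flu incidence); hospital bed occupancy (to insurance coverage via hospital bed occupancy → emergency wait time → dialysis capacity → insurance coverage; to flu incidence via hospital bed occupancy → obesity rate → pharmacy density → flu incidence).
Every other variable lacks a causal path to at least one of insurance coverage and flu incidence.

2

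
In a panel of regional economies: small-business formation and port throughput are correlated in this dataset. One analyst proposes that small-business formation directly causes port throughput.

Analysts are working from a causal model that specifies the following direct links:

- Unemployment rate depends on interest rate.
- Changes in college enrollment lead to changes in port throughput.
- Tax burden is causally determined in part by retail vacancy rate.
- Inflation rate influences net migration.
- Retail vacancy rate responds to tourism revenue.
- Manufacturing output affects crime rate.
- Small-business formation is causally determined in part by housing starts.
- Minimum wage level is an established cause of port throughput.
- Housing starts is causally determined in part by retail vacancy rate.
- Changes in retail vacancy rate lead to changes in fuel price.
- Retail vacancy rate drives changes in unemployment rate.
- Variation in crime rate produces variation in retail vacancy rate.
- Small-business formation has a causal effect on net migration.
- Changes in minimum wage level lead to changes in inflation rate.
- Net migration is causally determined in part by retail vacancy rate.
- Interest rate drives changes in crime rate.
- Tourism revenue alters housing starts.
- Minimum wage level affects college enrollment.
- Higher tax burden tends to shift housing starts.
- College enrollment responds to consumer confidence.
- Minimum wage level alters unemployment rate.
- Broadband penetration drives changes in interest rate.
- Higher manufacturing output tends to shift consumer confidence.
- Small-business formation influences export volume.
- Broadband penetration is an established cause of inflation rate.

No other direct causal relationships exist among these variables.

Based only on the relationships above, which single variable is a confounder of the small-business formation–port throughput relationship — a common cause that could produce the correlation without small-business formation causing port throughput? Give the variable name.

Manufacturing output has a causal path to small-business formation (manufacturing output → crime rate → retail vacancy rate → housing starts → small-business formation) and a separate causal path to port throughput (manufacturing output → consumer confidence → college enrollment → port throughput), so it is a common cause of both.
No stated relationship gives small-business formation a causal route to port throughput, so the correlation is explained by the shared upstream cause rather than a direct effect.

manufacturing output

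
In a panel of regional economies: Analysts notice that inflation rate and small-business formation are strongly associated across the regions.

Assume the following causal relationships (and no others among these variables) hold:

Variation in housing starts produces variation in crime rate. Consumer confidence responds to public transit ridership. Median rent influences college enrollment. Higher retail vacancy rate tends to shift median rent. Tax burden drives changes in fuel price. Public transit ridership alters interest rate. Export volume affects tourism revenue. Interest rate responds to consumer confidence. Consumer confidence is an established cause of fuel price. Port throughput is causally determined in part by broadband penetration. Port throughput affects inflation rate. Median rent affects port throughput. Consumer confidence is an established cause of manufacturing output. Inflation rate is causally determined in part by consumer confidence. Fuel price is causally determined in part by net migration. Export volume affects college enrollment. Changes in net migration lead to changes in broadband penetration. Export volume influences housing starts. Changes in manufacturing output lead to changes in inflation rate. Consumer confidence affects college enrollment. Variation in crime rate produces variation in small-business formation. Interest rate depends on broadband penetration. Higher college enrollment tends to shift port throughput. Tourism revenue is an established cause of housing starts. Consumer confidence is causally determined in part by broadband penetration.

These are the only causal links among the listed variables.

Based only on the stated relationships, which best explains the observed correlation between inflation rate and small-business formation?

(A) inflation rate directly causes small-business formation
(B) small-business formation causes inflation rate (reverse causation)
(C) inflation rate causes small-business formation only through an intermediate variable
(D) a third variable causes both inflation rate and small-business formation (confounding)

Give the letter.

D

Export volume causes inflation rate (export volume → college enrollment → port throughput → inflation rate) and small-business formation (export volume → housing starts → crime rate → small-business formation) — a common cause creating the correlation.
There is no stated path from inflation rate to small-business formation or from small-business formation to inflation rate, so neither direct nor reverse causation applies.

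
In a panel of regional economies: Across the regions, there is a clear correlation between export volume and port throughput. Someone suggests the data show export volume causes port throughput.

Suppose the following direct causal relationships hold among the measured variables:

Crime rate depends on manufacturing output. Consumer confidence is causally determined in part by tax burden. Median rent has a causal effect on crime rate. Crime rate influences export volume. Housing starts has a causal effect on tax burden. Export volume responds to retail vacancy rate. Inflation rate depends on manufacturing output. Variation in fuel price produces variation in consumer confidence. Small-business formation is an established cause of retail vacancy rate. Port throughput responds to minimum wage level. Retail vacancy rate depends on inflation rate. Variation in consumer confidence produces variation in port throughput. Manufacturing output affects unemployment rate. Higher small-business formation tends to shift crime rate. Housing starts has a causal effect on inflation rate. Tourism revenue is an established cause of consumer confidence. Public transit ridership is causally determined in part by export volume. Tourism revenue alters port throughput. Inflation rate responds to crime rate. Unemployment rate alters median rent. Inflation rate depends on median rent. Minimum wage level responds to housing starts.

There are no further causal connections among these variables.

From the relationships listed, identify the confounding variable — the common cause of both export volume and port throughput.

Housing starts has a causal path to export volume (housing starts → inflation rate → retail vacancy rate → export volume) and a separate causal path to port throughput (housing starts → minimum wage level → port throughput), so it is a common cause of both.
No stated relationship gives export volume a causal route to port throughput, so the correlation is explained by the shared upstream cause rather than a direct effect.

housing starts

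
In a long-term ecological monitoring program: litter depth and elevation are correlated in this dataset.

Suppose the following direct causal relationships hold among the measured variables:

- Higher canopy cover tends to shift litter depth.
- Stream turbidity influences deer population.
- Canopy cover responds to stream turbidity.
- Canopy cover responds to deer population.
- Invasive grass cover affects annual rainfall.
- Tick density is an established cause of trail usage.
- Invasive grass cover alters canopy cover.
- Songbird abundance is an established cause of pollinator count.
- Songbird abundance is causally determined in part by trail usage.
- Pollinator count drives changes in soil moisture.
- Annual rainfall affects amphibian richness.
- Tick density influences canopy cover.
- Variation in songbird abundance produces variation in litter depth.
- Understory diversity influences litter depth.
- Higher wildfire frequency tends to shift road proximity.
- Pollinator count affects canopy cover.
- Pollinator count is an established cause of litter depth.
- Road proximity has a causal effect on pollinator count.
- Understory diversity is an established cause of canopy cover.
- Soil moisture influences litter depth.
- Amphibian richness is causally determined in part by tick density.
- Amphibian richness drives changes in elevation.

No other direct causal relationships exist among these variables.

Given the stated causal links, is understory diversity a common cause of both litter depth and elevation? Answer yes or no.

no

Understory diversity has no stated causal path to elevation. A confounder must cause both variables, so understory diversity does not qualify.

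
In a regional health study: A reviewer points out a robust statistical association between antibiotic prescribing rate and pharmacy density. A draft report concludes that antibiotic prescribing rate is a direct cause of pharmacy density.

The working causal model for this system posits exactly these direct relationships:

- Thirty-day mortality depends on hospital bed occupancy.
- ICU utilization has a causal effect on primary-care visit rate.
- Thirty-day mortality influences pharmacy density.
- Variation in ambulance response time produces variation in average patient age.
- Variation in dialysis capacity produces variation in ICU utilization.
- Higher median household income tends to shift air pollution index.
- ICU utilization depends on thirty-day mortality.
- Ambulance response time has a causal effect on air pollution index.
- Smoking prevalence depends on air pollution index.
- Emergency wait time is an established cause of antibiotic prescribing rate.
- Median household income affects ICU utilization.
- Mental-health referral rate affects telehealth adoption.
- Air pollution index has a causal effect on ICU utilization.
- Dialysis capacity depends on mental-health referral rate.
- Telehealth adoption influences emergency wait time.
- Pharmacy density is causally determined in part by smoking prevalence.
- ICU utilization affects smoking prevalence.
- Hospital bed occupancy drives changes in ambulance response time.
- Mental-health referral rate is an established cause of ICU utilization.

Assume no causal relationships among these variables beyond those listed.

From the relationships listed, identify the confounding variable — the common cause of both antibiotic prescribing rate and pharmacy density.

mental-health referral rate

Mental-health referral rate has a causal path to antibiotic prescribing rate (mental-health referral rate → telehealth adoption → emergency wait time → antibiotic prescribing rate) and a separate causal path to pharmacy density (mental-health referral rate → ICU utilization → smoking prevalence → pharmacy density), so it is a common cause of both.
No stated relationship gives antibiotic prescribing rate a causal route to pharmacy density, so the correlation is explained by the shared upstream cause rather than a direct effect.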